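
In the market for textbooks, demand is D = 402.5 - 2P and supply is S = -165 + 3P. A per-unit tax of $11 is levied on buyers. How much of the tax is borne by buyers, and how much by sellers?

Buyers bear $6.6, sellers bear $4.4

Pre-tax equilibrium: P* = 113.5, Q* = 175.5.
Tax on buyers shifts demand to D = 402.5 − 2(P + 11) = 380.5 - 2P.
380.5 - 2P = -165 + 3P gives seller price Ps = 109.1; buyers pay Pb = 109.1 + 11 = 120.1.
New quantity: Q = 402.5 − 2(120.1) = 162.3.
Buyer burden = 120.1 − 113.5 = 6.6; seller burden = 113.5 − 109.1 = 4.4.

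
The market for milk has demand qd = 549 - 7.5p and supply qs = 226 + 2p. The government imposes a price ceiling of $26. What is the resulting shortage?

Shortage = 76

Equilibrium price would be p* = 34, so the ceiling at 26 binds.
At p = 26: qd = 549 − 7.5(26) = 354, qs = 226 + 2(26) = 278.
Shortage = 354 − 278 = 76.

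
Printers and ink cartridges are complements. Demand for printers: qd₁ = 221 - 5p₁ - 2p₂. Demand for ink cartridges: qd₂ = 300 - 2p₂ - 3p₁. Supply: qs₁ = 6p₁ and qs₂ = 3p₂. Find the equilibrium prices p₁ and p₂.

p₁ = 505/49, p₂ = 2637/49

Market 1: 221 - 5p₁ - 2p₂ = 6p₁ → 11p₁ + 2p₂ = 221.
Market 2: 5p₂ + 3p₁ = 300.
Eliminating p₂: 5×(1) − 2×(2) gives 49p₁ = 505, so p₁ = 505/49.
Back-substitute into (2): p₂ = (300 − 3×505/49) / 5 = 2637/49.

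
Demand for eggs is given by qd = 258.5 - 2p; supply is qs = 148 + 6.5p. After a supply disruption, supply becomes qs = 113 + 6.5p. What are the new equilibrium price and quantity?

Original equilibrium: p* = 13, q* = 232.5.
New equilibrium: 258.5 - 2p = 113 + 6.5p, so 145.5 = 8.5p and p' = 291/17; q' = 258.5 − 2(291/17) = 7625/34.

p' = 291/17, q' = 7625/34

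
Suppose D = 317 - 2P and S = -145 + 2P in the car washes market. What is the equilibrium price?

P* = 115.5

Set D = S: 317 - 2P = -145 + 2P.
462 = 4P, so P* = 115.5.
Q* = 317 − 2(115.5) = 86.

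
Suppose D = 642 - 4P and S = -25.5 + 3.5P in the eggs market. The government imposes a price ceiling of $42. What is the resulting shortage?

Shortage = 352.5

Equilibrium price would be P* = 89, so the ceiling at 42 binds.
At P = 42: D = 642 − 4(42) = 474, S = -25.5 + 3.5(42) = 121.5.
Shortage = 474 − 121.5 = 352.5.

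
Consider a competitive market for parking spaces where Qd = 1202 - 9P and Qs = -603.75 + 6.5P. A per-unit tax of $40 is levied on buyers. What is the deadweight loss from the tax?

Pre-tax equilibrium: P* = 116.5, Q* = 153.5.
Tax on buyers shifts demand to Qd = 1202 − 9(P + 40) = 842 - 9P.
842 - 9P = -603.75 + 6.5P gives seller price Ps = 5783/62; buyers pay Pb = 5783/62 + 40 = 8263/62.
New quantity: Q = 1202 − 9(8263/62) = 157/62.
DWL = ½ × 40 × (153.5 − 157/62) = 93600/31.

Deadweight loss = 93600/31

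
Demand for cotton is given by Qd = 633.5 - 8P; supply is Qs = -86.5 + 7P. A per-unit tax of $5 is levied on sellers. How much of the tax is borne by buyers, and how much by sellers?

Pre-tax equilibrium: P* = 48, Q* = 249.5.
Tax on sellers shifts supply to Qs = -86.5 + 7(P − 5) = -121.5 + 7P.
633.5 - 8P = -121.5 + 7P gives buyer price Pb = 151/3; sellers receive Ps = 151/3 − 5 = 136/3.
New quantity: Q = 633.5 − 8(151/3) = 1385/6.
Buyer burden = 151/3 − 48 = 7/3; seller burden = 48 − 136/3 = 8/3.

Buyers bear 7/3, sellers bear 8/3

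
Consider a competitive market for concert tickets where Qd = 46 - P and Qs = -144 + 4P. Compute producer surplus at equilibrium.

Producer surplus = 8

Equilibrium: 46 - P = -144 + 4P gives P* = 38, Q* = 8.
Supply starts at P = 36 (where Qs = 0).
PS = ½(38 − 36)(8) = 8.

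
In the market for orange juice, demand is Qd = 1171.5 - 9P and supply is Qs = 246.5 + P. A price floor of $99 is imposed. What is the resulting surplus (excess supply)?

Surplus = 65

Equilibrium price would be P* = 92.5, so the floor at 99 binds.
At P = 99: Qd = 280.5, Qs = 345.5.
Surplus = 345.5 − 280.5 = 65.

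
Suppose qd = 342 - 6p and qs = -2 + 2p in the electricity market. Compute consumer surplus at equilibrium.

Consumer surplus = 588

Equilibrium: 342 - 6p = -2 + 2p gives p* = 43, q* = 84.
Demand choke price (qd = 0): p = 57.
CS = ½(57 − 43)(84) = 588.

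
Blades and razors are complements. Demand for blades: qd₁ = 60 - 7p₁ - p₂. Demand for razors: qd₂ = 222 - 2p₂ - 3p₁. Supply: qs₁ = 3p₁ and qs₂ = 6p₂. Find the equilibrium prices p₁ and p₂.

p₁ = 258/77, p₂ = 2040/77

Market 1: 60 - 7p₁ - p₂ = 3p₁ → 10p₁ + p₂ = 60.
Market 2: 8p₂ + 3p₁ = 222.
Eliminating p₂: 8×(1) − 1×(2) gives 77p₁ = 258, so p₁ = 258/77.
Back-substitute into (2): p₂ = (222 − 3×258/77) / 8 = 2040/77.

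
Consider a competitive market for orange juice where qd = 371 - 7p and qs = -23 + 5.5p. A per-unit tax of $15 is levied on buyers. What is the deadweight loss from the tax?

Pre-tax equilibrium: p* = 31.52, q* = 150.36.
Tax on buyers shifts demand to qd = 371 − 7(p + 15) = 266 - 7p.
266 - 7p = -23 + 5.5p gives seller price ps = 23.12; buyers pay pb = 23.12 + 15 = 38.12.
New quantity: q = 371 − 7(38.12) = 104.16.
DWL = ½ × 15 × (150.36 − 104.16) = 346.5.

Deadweight loss = 346.5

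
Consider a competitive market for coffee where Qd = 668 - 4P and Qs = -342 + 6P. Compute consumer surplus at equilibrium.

Equilibrium: 668 - 4P = -342 + 6P gives P* = 101, Q* = 264.
Demand choke price (Qd = 0): P = 167.
CS = ½(167 − 101)(264) = 8712.

Consumer surplus = 8712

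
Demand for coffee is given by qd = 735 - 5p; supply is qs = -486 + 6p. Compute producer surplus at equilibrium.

Producer surplus = 2700

Equilibrium: 735 - 5p = -486 + 6p gives p* = 111, q* = 180.
Supply starts at p = 81 (where qs = 0).
PS = ½(111 − 81)(180) = 2700.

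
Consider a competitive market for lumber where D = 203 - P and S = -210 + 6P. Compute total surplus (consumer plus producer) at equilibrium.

Total surplus = 12096

Equilibrium: 203 - P = -210 + 6P gives P* = 59, Q* = 144.
Demand choke price: P = 203; supply starts at P = 35.
CS = ½(203 − 59)(144) = 10368; PS = ½(59 − 35)(144) = 1728.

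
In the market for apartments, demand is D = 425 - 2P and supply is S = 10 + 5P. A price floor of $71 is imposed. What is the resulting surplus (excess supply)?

Equilibrium price would be P* = 415/7, so the floor at 71 binds.
At P = 71: D = 283, S = 365.
Surplus = 365 − 283 = 82.

Surplus = 82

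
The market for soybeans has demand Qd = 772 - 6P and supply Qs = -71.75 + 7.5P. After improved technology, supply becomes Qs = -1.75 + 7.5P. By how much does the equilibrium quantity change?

Original equilibrium: P* = 62.5, Q* = 397.
New equilibrium: 772 - 6P = -1.75 + 7.5P, so 773.75 = 13.5P and P' = 3095/54; Q' = 772 − 6(3095/54) = 3853/9.
Change in quantity: 3853/9 − 397 = 280/9.

ΔQ = 280/9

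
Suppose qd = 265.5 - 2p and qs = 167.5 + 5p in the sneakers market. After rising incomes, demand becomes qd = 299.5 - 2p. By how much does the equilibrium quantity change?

Δq = 170/7

Original equilibrium: p* = 14, q* = 237.5.
New equilibrium: 299.5 - 2p = 167.5 + 5p, so 132 = 7p and p' = 132/7; q' = 299.5 − 2(132/7) = 3665/14.
Change in quantity: 3665/14 − 237.5 = 170/7.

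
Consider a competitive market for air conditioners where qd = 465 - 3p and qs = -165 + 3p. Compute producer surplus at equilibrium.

Equilibrium: 465 - 3p = -165 + 3p gives p* = 105, q* = 150.
Supply starts at p = 55 (where qs = 0).
PS = ½(105 − 55)(150) = 3750.

Producer surplus = 3750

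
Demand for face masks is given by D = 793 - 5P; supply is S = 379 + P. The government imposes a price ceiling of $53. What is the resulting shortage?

Shortage = 96

Equilibrium price would be P* = 69, so the ceiling at 53 binds.
At P = 53: D = 793 − 5(53) = 528, S = 379 + 1(53) = 432.
Shortage = 528 − 432 = 96.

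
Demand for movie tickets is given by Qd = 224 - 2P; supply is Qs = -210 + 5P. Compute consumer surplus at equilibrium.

Consumer surplus = 2500

Equilibrium: 224 - 2P = -210 + 5P gives P* = 62, Q* = 100.
Demand choke price (Qd = 0): P = 112.
CS = ½(112 − 62)(100) = 2500.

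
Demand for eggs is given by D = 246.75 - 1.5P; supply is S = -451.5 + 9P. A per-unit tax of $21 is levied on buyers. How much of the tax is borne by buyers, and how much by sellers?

Pre-tax equilibrium: P* = 66.5, Q* = 147.
Tax on buyers shifts demand to D = 246.75 − 1.5(P + 21) = 215.25 - 1.5P.
215.25 - 1.5P = -451.5 + 9P gives seller price Ps = 63.5; buyers pay Pb = 63.5 + 21 = 84.5.
New quantity: Q = 246.75 − 1.5(84.5) = 120.
Buyer burden = 84.5 − 66.5 = 18; seller burden = 66.5 − 63.5 = 3.

Buyers bear $18, sellers bear $3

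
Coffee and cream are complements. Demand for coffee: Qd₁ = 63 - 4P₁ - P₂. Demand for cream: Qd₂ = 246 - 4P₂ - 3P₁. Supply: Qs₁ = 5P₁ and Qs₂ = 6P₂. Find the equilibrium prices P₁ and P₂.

P₁ = 128/29, P₂ = 675/29

Market 1: 63 - 4P₁ - P₂ = 5P₁ → 9P₁ + P₂ = 63.
Market 2: 10P₂ + 3P₁ = 246.
Eliminating P₂: 10×(1) − 1×(2) gives 87P₁ = 384, so P₁ = 128/29.
Back-substitute into (2): P₂ = (246 − 3×128/29) / 10 = 675/29.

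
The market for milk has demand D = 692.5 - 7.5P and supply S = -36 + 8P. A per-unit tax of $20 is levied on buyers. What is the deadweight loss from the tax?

Deadweight loss = 24000/31

Pre-tax equilibrium: P* = 47, Q* = 340.
Tax on buyers shifts demand to D = 692.5 − 7.5(P + 20) = 542.5 - 7.5P.
542.5 - 7.5P = -36 + 8P gives seller price Ps = 1157/31; buyers pay Pb = 1157/31 + 20 = 1777/31.
New quantity: Q = 692.5 − 7.5(1777/31) = 8140/31.
DWL = ½ × 20 × (340 − 8140/31) = 24000/31.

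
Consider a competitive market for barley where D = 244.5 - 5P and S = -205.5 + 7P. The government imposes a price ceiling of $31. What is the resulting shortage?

Shortage = 78

Equilibrium price would be P* = 37.5, so the ceiling at 31 binds.
At P = 31: D = 244.5 − 5(31) = 89.5, S = -205.5 + 7(31) = 11.5.
Shortage = 89.5 − 11.5 = 78.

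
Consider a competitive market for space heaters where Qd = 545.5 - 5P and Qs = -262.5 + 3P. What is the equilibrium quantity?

Q* = 40.5

Set Qd = Qs: 545.5 - 5P = -262.5 + 3P.
808 = 8P, so P* = 101.
Q* = 545.5 − 5(101) = 40.5.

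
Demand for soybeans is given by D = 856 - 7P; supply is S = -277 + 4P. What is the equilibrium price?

P* = 103

Set D = S: 856 - 7P = -277 + 4P.
1133 = 11P, so P* = 103.
Q* = 856 − 7(103) = 135.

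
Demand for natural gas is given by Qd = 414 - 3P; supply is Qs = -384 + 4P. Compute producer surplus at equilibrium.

Equilibrium: 414 - 3P = -384 + 4P gives P* = 114, Q* = 72.
Supply starts at P = 96 (where Qs = 0).
PS = ½(114 − 96)(72) = 648.

Producer surplus = 648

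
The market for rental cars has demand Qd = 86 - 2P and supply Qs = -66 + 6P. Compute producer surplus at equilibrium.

Equilibrium: 86 - 2P = -66 + 6P gives P* = 19, Q* = 48.
Supply starts at P = 11 (where Qs = 0).
PS = ½(19 − 11)(48) = 192.

Producer surplus = 192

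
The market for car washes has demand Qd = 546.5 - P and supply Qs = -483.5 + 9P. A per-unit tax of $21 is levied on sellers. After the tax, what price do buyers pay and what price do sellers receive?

Pre-tax equilibrium: P* = 103, Q* = 443.5.
Tax on sellers shifts supply to Qs = -483.5 + 9(P − 21) = -672.5 + 9P.
546.5 - P = -672.5 + 9P gives buyer price Pb = 121.9; sellers receive Ps = 121.9 − 21 = 100.9.
New quantity: Q = 546.5 − 1(121.9) = 424.6.

Buyers pay $121.9, sellers receive $100.9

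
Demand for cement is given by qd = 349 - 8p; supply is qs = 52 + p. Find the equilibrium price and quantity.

p* = 33, q* = 85

Set qd = qs: 349 - 8p = 52 + p.
297 = 9p, so p* = 33.
q* = 349 − 8(33) = 85.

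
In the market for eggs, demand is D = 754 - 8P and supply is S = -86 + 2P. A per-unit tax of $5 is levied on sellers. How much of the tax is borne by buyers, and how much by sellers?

Pre-tax equilibrium: P* = 84, Q* = 82.
Tax on sellers shifts supply to S = -86 + 2(P − 5) = -96 + 2P.
754 - 8P = -96 + 2P gives buyer price Pb = 85; sellers receive Ps = 85 − 5 = 80.
New quantity: Q = 754 − 8(85) = 74.
Buyer burden = 85 − 84 = 1; seller burden = 84 − 80 = 4.

Buyers bear $1, sellers bear $4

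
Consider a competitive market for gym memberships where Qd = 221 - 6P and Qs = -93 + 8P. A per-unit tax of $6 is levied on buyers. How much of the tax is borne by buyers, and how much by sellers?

Buyers bear 24/7, sellers bear 18/7

Pre-tax equilibrium: P* = 157/7, Q* = 605/7.
Tax on buyers shifts demand to Qd = 221 − 6(P + 6) = 185 - 6P.
185 - 6P = -93 + 8P gives seller price Ps = 139/7; buyers pay Pb = 139/7 + 6 = 181/7.
New quantity: Q = 221 − 6(181/7) = 461/7.
Buyer burden = 181/7 − 157/7 = 24/7; seller burden = 157/7 − 139/7 = 18/7.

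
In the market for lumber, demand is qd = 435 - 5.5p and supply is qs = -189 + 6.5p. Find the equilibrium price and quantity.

p* = 52, q* = 149

Set qd = qs: 435 - 5.5p = -189 + 6.5p.
624 = 12p, so p* = 52.
q* = 435 − 5.5(52) = 149.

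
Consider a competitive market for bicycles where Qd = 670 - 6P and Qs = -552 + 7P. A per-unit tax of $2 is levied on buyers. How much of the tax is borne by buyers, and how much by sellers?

Buyers bear 14/13, sellers bear 12/13

Pre-tax equilibrium: P* = 94, Q* = 106.
Tax on buyers shifts demand to Qd = 670 − 6(P + 2) = 658 - 6P.
658 - 6P = -552 + 7P gives seller price Ps = 1210/13; buyers pay Pb = 1210/13 + 2 = 1236/13.
New quantity: Q = 670 − 6(1236/13) = 1294/13.
Buyer burden = 1236/13 − 94 = 14/13; seller burden = 94 − 1210/13 = 12/13.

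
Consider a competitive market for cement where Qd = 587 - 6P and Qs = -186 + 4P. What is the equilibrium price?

P* = 77.3

Set Qd = Qs: 587 - 6P = -186 + 4P.
773 = 10P, so P* = 77.3.
Q* = 587 − 6(77.3) = 123.2.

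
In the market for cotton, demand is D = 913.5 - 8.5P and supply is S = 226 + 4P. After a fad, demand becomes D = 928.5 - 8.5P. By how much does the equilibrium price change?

Original equilibrium: P* = 55, Q* = 446.
New equilibrium: 928.5 - 8.5P = 226 + 4P, so 702.5 = 12.5P and P' = 56.2; Q' = 928.5 − 8.5(56.2) = 450.8.
Change in price: 56.2 − 55 = 1.2.

ΔP = 1.2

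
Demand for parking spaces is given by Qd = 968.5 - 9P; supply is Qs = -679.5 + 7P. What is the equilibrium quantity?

Q* = 41.5

Set Qd = Qs: 968.5 - 9P = -679.5 + 7P.
1648 = 16P, so P* = 103.
Q* = 968.5 − 9(103) = 41.5.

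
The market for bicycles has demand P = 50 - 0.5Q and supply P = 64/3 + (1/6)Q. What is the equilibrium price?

Set the two price expressions equal: 50 - 0.5Q = 64/3 + (1/6)Q.
86/3 = (2/3)Q, so Q* = 43.
P* = 50 − (0.5)(43) = 28.5.

P* = 28.5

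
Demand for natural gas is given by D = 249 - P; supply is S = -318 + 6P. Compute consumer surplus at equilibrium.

Equilibrium: 249 - P = -318 + 6P gives P* = 81, Q* = 168.
Demand choke price (D = 0): P = 249.
CS = ½(249 − 81)(168) = 14112.

Consumer surplus = 14112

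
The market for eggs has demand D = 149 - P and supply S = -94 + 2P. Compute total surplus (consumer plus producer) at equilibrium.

Equilibrium: 149 - P = -94 + 2P gives P* = 81, Q* = 68.
Demand choke price: P = 149; supply starts at P = 47.
CS = ½(149 − 81)(68) = 2312; PS = ½(81 − 47)(68) = 1156.

Total surplus = 3468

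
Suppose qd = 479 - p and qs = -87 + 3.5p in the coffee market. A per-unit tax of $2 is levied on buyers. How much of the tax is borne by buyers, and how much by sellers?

Pre-tax equilibrium: p* = 1132/9, q* = 3179/9.
Tax on buyers shifts demand to qd = 479 − 1(p + 2) = 477 - p.
477 - p = -87 + 3.5p gives seller price ps = 376/3; buyers pay pb = 376/3 + 2 = 382/3.
New quantity: q = 479 − 1(382/3) = 1055/3.
Buyer burden = 382/3 − 1132/9 = 14/9; seller burden = 1132/9 − 376/3 = 4/9.

Buyers bear 14/9, sellers bear 4/9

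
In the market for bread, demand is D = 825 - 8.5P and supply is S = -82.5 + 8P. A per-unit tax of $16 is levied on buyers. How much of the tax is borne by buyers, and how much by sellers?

Pre-tax equilibrium: P* = 55, Q* = 357.5.
Tax on buyers shifts demand to D = 825 − 8.5(P + 16) = 689 - 8.5P.
689 - 8.5P = -82.5 + 8P gives seller price Ps = 1543/33; buyers pay Pb = 1543/33 + 16 = 2071/33.
New quantity: Q = 825 − 8.5(2071/33) = 19243/66.
Buyer burden = 2071/33 − 55 = 256/33; seller burden = 55 − 1543/33 = 272/33.

Buyers bear 256/33, sellers bear 272/33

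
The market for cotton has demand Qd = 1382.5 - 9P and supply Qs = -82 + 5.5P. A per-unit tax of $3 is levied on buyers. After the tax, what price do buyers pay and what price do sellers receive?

Buyers pay 2962/29, sellers receive 2875/29

Pre-tax equilibrium: P* = 101, Q* = 473.5.
Tax on buyers shifts demand to Qd = 1382.5 − 9(P + 3) = 1355.5 - 9P.
1355.5 - 9P = -82 + 5.5P gives seller price Ps = 2875/29; buyers pay Pb = 2875/29 + 3 = 2962/29.
New quantity: Q = 1382.5 − 9(2962/29) = 26869/58.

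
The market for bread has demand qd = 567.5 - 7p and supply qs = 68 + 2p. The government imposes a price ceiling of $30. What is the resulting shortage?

Equilibrium price would be p* = 55.5, so the ceiling at 30 binds.
At p = 30: qd = 567.5 − 7(30) = 357.5, qs = 68 + 2(30) = 128.
Shortage = 357.5 − 128 = 229.5.

Shortage = 229.5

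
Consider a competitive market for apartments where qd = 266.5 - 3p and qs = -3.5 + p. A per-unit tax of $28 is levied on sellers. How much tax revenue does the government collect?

Tax revenue = 1204

Pre-tax equilibrium: p* = 67.5, q* = 64.
Tax on sellers shifts supply to qs = -3.5 + 1(p − 28) = -31.5 + p.
266.5 - 3p = -31.5 + p gives buyer price pb = 74.5; sellers receive ps = 74.5 − 28 = 46.5.
New quantity: q = 266.5 − 3(74.5) = 43.
Revenue = 28 × 43 = 1204.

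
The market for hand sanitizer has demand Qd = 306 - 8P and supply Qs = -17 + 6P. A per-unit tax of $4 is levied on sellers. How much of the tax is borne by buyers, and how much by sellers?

Buyers bear 12/7, sellers bear 16/7

Pre-tax equilibrium: P* = 323/14, Q* = 850/7.
Tax on sellers shifts supply to Qs = -17 + 6(P − 4) = -41 + 6P.
306 - 8P = -41 + 6P gives buyer price Pb = 347/14; sellers receive Ps = 347/14 − 4 = 291/14.
New quantity: Q = 306 − 8(347/14) = 754/7.
Buyer burden = 347/14 − 323/14 = 12/7; seller burden = 323/14 − 291/14 = 16/7.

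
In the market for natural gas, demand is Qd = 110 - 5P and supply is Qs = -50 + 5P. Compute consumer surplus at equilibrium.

Consumer surplus = 90

Equilibrium: 110 - 5P = -50 + 5P gives P* = 16, Q* = 30.
Demand choke price (Qd = 0): P = 22.
CS = ½(22 − 16)(30) = 90.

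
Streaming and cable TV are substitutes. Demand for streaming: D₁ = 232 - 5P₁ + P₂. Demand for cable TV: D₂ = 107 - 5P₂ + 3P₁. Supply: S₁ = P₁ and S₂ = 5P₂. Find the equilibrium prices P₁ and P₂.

P₁ = 809/19, P₂ = 446/19

Market 1: 232 - 5P₁ + P₂ = P₁ → 6P₁ - P₂ = 232.
Market 2: 10P₂ - 3P₁ = 107.
Eliminating P₂: 10×(1) + 1×(2) gives 57P₁ = 2427, so P₁ = 809/19.
Back-substitute into (2): P₂ = (107 + 3×809/19) / 10 = 446/19.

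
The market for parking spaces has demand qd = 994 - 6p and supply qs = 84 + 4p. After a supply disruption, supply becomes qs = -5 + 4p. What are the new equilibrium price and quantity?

p' = 99.9, q' = 394.6

Original equilibrium: p* = 91, q* = 448.
New equilibrium: 994 - 6p = -5 + 4p, so 999 = 10p and p' = 99.9; q' = 994 − 6(99.9) = 394.6.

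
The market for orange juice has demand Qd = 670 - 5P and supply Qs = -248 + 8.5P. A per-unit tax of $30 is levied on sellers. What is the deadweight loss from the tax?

Pre-tax equilibrium: P* = 68, Q* = 330.
Tax on sellers shifts supply to Qs = -248 + 8.5(P − 30) = -503 + 8.5P.
670 - 5P = -503 + 8.5P gives buyer price Pb = 782/9; sellers receive Ps = 782/9 − 30 = 512/9.
New quantity: Q = 670 − 5(782/9) = 2120/9.
DWL = ½ × 30 × (330 − 2120/9) = 4250/3.

Deadweight loss = 4250/3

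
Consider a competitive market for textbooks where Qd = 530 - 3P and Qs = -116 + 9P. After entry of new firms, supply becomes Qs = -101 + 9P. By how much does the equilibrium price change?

Original equilibrium: P* = 323/6, Q* = 368.5.
New equilibrium: 530 - 3P = -101 + 9P, so 631 = 12P and P' = 631/12; Q' = 530 − 3(631/12) = 372.25.
Change in price: 631/12 − 323/6 = -1.25.

ΔP = -1.25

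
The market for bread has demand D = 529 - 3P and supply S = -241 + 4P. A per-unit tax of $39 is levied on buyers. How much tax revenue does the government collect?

Pre-tax equilibrium: P* = 110, Q* = 199.
Tax on buyers shifts demand to D = 529 − 3(P + 39) = 412 - 3P.
412 - 3P = -241 + 4P gives seller price Ps = 653/7; buyers pay Pb = 653/7 + 39 = 926/7.
New quantity: Q = 529 − 3(926/7) = 925/7.
Revenue = 39 × 925/7 = 36075/7.

Tax revenue = 36075/7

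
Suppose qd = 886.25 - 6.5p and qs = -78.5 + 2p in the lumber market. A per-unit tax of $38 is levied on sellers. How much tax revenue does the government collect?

Tax revenue = 58387/17

Pre-tax equilibrium: p* = 113.5, q* = 148.5.
Tax on sellers shifts supply to qs = -78.5 + 2(p − 38) = -154.5 + 2p.
886.25 - 6.5p = -154.5 + 2p gives buyer price pb = 4163/34; sellers receive ps = 4163/34 − 38 = 2871/34.
New quantity: q = 886.25 − 6.5(4163/34) = 3073/34.
Revenue = 38 × 3073/34 = 58387/17.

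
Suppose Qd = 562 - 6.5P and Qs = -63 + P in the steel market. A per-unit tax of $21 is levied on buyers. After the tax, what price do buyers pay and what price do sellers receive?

Pre-tax equilibrium: P* = 250/3, Q* = 61/3.
Tax on buyers shifts demand to Qd = 562 − 6.5(P + 21) = 425.5 - 6.5P.
425.5 - 6.5P = -63 + P gives seller price Ps = 977/15; buyers pay Pb = 977/15 + 21 = 1292/15.
New quantity: Q = 562 − 6.5(1292/15) = 32/15.

Buyers pay 1292/15, sellers receive 977/15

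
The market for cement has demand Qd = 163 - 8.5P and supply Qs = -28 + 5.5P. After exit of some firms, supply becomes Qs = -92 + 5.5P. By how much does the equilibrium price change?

ΔP = 32/7

Original equilibrium: P* = 191/14, Q* = 1317/28.
New equilibrium: 163 - 8.5P = -92 + 5.5P, so 255 = 14P and P' = 255/14; Q' = 163 − 8.5(255/14) = 229/28.
Change in price: 255/14 − 191/14 = 32/7.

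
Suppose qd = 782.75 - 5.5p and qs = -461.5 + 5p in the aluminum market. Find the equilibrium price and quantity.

Set qd = qs: 782.75 - 5.5p = -461.5 + 5p.
1244.25 = 10.5p, so p* = 118.5.
q* = 782.75 − 5.5(118.5) = 131.

p* = 118.5, q* = 131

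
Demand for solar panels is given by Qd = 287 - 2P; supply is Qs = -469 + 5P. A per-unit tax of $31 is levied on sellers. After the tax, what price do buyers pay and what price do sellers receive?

Buyers pay 911/7, sellers receive 694/7

Pre-tax equilibrium: P* = 108, Q* = 71.
Tax on sellers shifts supply to Qs = -469 + 5(P − 31) = -624 + 5P.
287 - 2P = -624 + 5P gives buyer price Pb = 911/7; sellers receive Ps = 911/7 − 31 = 694/7.
New quantity: Q = 287 − 2(911/7) = 187/7.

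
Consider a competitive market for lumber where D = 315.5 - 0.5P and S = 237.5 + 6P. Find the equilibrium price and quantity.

P* = 12, Q* = 309.5

Set D = S: 315.5 - 0.5P = 237.5 + 6P.
78 = 6.5P, so P* = 12.
Q* = 315.5 − 0.5(12) = 309.5.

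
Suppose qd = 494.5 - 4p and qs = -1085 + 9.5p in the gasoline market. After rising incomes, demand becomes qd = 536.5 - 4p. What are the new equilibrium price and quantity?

Original equilibrium: p* = 117, q* = 26.5.
New equilibrium: 536.5 - 4p = -1085 + 9.5p, so 1621.5 = 13.5p and p' = 1081/9; q' = 536.5 − 4(1081/9) = 1009/18.

p' = 1081/9, q' = 1009/18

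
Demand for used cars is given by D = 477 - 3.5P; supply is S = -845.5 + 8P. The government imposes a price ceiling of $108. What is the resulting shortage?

Equilibrium price would be P* = 115, so the ceiling at 108 binds.
At P = 108: D = 477 − 3.5(108) = 99, S = -845.5 + 8(108) = 18.5.
Shortage = 99 − 18.5 = 80.5.

Shortage = 80.5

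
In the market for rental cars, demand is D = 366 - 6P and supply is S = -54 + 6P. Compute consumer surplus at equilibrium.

Consumer surplus = 2028

Equilibrium: 366 - 6P = -54 + 6P gives P* = 35, Q* = 156.
Demand choke price (D = 0): P = 61.
CS = ½(61 − 35)(156) = 2028.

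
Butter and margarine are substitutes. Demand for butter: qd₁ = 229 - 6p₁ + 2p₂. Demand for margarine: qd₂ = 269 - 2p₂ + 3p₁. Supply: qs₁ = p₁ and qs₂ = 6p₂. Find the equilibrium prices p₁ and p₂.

p₁ = 47.4, p₂ = 51.4

Market 1: 229 - 6p₁ + 2p₂ = p₁ → 7p₁ - 2p₂ = 229.
Market 2: 8p₂ - 3p₁ = 269.
Eliminating p₂: 8×(1) + 2×(2) gives 50p₁ = 2370, so p₁ = 47.4.
Back-substitute into (2): p₂ = (269 + 3×47.4) / 8 = 51.4.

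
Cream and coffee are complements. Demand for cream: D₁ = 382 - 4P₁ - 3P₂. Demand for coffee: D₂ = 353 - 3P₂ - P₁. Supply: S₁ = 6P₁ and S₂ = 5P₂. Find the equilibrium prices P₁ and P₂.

Market 1: 382 - 4P₁ - 3P₂ = 6P₁ → 10P₁ + 3P₂ = 382.
Market 2: 8P₂ + P₁ = 353.
Eliminating P₂: 8×(1) − 3×(2) gives 77P₁ = 1997, so P₁ = 1997/77.
Back-substitute into (2): P₂ = (353 − 1×1997/77) / 8 = 3148/77.

P₁ = 1997/77, P₂ = 3148/77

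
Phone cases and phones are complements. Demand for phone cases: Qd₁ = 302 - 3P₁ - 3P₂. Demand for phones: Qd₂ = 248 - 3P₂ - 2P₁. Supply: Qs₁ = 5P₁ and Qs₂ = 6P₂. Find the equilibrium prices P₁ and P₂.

Market 1: 302 - 3P₁ - 3P₂ = 5P₁ → 8P₁ + 3P₂ = 302.
Market 2: 9P₂ + 2P₁ = 248.
Eliminating P₂: 9×(1) − 3×(2) gives 66P₁ = 1974, so P₁ = 329/11.
Back-substitute into (2): P₂ = (248 − 2×329/11) / 9 = 230/11.

P₁ = 329/11, P₂ = 230/11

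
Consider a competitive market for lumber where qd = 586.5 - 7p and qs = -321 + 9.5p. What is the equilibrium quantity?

q* = 201.5

Set qd = qs: 586.5 - 7p = -321 + 9.5p.
907.5 = 16.5p, so p* = 55.
q* = 586.5 − 7(55) = 201.5.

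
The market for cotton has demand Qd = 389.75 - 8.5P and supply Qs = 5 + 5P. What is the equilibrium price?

P* = 28.5

Set Qd = Qs: 389.75 - 8.5P = 5 + 5P.
384.75 = 13.5P, so P* = 28.5.
Q* = 389.75 − 8.5(28.5) = 147.5.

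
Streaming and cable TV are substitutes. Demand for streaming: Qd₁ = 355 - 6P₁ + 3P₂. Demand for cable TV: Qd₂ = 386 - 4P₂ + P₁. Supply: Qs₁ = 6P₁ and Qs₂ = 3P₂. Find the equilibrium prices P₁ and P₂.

Market 1: 355 - 6P₁ + 3P₂ = 6P₁ → 12P₁ - 3P₂ = 355.
Market 2: 7P₂ - P₁ = 386.
Eliminating P₂: 7×(1) + 3×(2) gives 81P₁ = 3643, so P₁ = 3643/81.
Back-substitute into (2): P₂ = (386 + 1×3643/81) / 7 = 4987/81.

P₁ = 3643/81, P₂ = 4987/81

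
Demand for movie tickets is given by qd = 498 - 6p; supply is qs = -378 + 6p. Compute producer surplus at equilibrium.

Producer surplus = 300

Equilibrium: 498 - 6p = -378 + 6p gives p* = 73, q* = 60.
Supply starts at p = 63 (where qs = 0).
PS = ½(73 − 63)(60) = 300.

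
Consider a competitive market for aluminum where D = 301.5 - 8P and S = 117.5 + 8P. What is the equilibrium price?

Set D = S: 301.5 - 8P = 117.5 + 8P.
184 = 16P, so P* = 11.5.
Q* = 301.5 − 8(11.5) = 209.5.

P* = 11.5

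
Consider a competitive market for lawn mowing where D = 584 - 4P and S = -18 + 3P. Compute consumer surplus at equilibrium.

Equilibrium: 584 - 4P = -18 + 3P gives P* = 86, Q* = 240.
Demand choke price (D = 0): P = 146.
CS = ½(146 − 86)(240) = 7200.

Consumer surplus = 7200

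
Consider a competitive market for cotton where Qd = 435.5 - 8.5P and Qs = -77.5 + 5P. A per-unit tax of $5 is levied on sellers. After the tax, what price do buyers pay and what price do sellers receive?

Pre-tax equilibrium: P* = 38, Q* = 112.5.
Tax on sellers shifts supply to Qs = -77.5 + 5(P − 5) = -102.5 + 5P.
435.5 - 8.5P = -102.5 + 5P gives buyer price Pb = 1076/27; sellers receive Ps = 1076/27 − 5 = 941/27.
New quantity: Q = 435.5 − 8.5(1076/27) = 5225/54.

Buyers pay 1076/27, sellers receive 941/27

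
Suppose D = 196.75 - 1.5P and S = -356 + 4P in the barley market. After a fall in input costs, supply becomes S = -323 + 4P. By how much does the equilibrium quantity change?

ΔQ = 9

Original equilibrium: P* = 100.5, Q* = 46.
New equilibrium: 196.75 - 1.5P = -323 + 4P, so 519.75 = 5.5P and P' = 94.5; Q' = 196.75 − 1.5(94.5) = 55.
Change in quantity: 55 − 46 = 9.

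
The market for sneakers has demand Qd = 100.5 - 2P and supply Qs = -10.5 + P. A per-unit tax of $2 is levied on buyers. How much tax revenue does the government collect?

Pre-tax equilibrium: P* = 37, Q* = 26.5.
Tax on buyers shifts demand to Qd = 100.5 − 2(P + 2) = 96.5 - 2P.
96.5 - 2P = -10.5 + P gives seller price Ps = 107/3; buyers pay Pb = 107/3 + 2 = 113/3.
New quantity: Q = 100.5 − 2(113/3) = 151/6.
Revenue = 2 × 151/6 = 151/3.

Tax revenue = 151/3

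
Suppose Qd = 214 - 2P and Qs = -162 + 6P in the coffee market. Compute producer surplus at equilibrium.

Producer surplus = 1200

Equilibrium: 214 - 2P = -162 + 6P gives P* = 47, Q* = 120.
Supply starts at P = 27 (where Qs = 0).
PS = ½(47 − 27)(120) = 1200.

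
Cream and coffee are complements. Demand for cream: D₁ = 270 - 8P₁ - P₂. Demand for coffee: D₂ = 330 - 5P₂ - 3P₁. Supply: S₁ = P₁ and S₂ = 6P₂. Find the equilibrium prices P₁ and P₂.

P₁ = 27.5, P₂ = 22.5

Market 1: 270 - 8P₁ - P₂ = P₁ → 9P₁ + P₂ = 270.
Market 2: 11P₂ + 3P₁ = 330.
Eliminating P₂: 11×(1) − 1×(2) gives 96P₁ = 2640, so P₁ = 27.5.
Back-substitute into (2): P₂ = (330 − 3×27.5) / 11 = 22.5.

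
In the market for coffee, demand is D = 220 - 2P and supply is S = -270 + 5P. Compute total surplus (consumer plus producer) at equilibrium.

Equilibrium: 220 - 2P = -270 + 5P gives P* = 70, Q* = 80.
Demand choke price: P = 110; supply starts at P = 54.
CS = ½(110 − 70)(80) = 1600; PS = ½(70 − 54)(80) = 640.

Total surplus = 2240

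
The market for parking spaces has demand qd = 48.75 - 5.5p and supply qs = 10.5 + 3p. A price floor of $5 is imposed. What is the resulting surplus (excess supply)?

Equilibrium price would be p* = 4.5, so the floor at 5 binds.
At p = 5: qd = 21.25, qs = 25.5.
Surplus = 25.5 − 21.25 = 4.25.

Surplus = 4.25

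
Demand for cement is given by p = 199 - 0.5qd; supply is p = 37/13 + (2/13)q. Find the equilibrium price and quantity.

p* = 49, q* = 300

Set the two price expressions equal: 199 - 0.5q = 37/13 + (2/13)q.
2550/13 = (17/26)q, so q* = 300.
p* = 199 − (0.5)(300) = 49.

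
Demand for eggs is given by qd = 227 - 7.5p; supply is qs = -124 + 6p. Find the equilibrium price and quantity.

p* = 26, q* = 32

Set qd = qs: 227 - 7.5p = -124 + 6p.
351 = 13.5p, so p* = 26.
q* = 227 − 7.5(26) = 32.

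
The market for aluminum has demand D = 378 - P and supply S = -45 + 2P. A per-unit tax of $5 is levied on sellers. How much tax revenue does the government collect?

Tax revenue = 3505/3

Pre-tax equilibrium: P* = 141, Q* = 237.
Tax on sellers shifts supply to S = -45 + 2(P − 5) = -55 + 2P.
378 - P = -55 + 2P gives buyer price Pb = 433/3; sellers receive Ps = 433/3 − 5 = 418/3.
New quantity: Q = 378 − 1(433/3) = 701/3.
Revenue = 5 × 701/3 = 3505/3.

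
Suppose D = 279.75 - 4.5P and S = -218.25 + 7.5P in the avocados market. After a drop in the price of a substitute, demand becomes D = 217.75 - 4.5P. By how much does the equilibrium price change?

Original equilibrium: P* = 41.5, Q* = 93.
New equilibrium: 217.75 - 4.5P = -218.25 + 7.5P, so 436 = 12P and P' = 109/3; Q' = 217.75 − 4.5(109/3) = 54.25.
Change in price: 109/3 − 41.5 = -31/6.

ΔP = -31/6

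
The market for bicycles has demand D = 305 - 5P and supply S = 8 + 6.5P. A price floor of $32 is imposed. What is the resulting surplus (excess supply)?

Equilibrium price would be P* = 594/23, so the floor at 32 binds.
At P = 32: D = 145, S = 216.
Surplus = 216 − 145 = 71.

Surplus = 71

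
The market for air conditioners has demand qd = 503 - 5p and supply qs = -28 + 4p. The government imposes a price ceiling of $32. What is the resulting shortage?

Shortage = 243

Equilibrium price would be p* = 59, so the ceiling at 32 binds.
At p = 32: qd = 503 − 5(32) = 343, qs = -28 + 4(32) = 100.
Shortage = 343 − 100 = 243.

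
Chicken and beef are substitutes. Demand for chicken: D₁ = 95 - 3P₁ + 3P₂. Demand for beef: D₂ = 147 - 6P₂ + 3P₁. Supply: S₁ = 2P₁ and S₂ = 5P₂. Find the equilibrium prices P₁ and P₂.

P₁ = 743/23, P₂ = 510/23

Market 1: 95 - 3P₁ + 3P₂ = 2P₁ → 5P₁ - 3P₂ = 95.
Market 2: 11P₂ - 3P₁ = 147.
Eliminating P₂: 11×(1) + 3×(2) gives 46P₁ = 1486, so P₁ = 743/23.
Back-substitute into (2): P₂ = (147 + 3×743/23) / 11 = 510/23.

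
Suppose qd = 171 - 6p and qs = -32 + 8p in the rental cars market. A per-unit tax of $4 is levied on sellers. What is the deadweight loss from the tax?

Pre-tax equilibrium: p* = 14.5, q* = 84.
Tax on sellers shifts supply to qs = -32 + 8(p − 4) = -64 + 8p.
171 - 6p = -64 + 8p gives buyer price pb = 235/14; sellers receive ps = 235/14 − 4 = 179/14.
New quantity: q = 171 − 6(235/14) = 492/7.
DWL = ½ × 4 × (84 − 492/7) = 192/7.

Deadweight loss = 192/7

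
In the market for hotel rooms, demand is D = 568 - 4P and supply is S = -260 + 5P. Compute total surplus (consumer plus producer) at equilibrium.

Total surplus = 9000

Equilibrium: 568 - 4P = -260 + 5P gives P* = 92, Q* = 200.
Demand choke price: P = 142; supply starts at P = 52.
CS = ½(142 − 92)(200) = 5000; PS = ½(92 − 52)(200) = 4000.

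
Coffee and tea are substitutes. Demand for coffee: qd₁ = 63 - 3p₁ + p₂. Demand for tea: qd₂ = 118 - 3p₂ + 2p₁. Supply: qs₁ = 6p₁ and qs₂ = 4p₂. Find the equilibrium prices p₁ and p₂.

p₁ = 559/61, p₂ = 1188/61

Market 1: 63 - 3p₁ + p₂ = 6p₁ → 9p₁ - p₂ = 63.
Market 2: 7p₂ - 2p₁ = 118.
Eliminating p₂: 7×(1) + 1×(2) gives 61p₁ = 559, so p₁ = 559/61.
Back-substitute into (2): p₂ = (118 + 2×559/61) / 7 = 1188/61.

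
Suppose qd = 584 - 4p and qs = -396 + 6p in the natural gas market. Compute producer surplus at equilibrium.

Equilibrium: 584 - 4p = -396 + 6p gives p* = 98, q* = 192.
Supply starts at p = 66 (where qs = 0).
PS = ½(98 − 66)(192) = 3072.

Producer surplus = 3072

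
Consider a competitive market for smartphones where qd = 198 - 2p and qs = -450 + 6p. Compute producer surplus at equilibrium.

Producer surplus = 108

Equilibrium: 198 - 2p = -450 + 6p gives p* = 81, q* = 36.
Supply starts at p = 75 (where qs = 0).
PS = ½(81 − 75)(36) = 108.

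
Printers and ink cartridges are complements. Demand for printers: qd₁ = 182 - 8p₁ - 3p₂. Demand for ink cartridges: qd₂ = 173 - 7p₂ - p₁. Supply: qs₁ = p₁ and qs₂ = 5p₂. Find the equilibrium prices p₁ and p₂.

Market 1: 182 - 8p₁ - 3p₂ = p₁ → 9p₁ + 3p₂ = 182.
Market 2: 12p₂ + p₁ = 173.
Eliminating p₂: 12×(1) − 3×(2) gives 105p₁ = 1665, so p₁ = 111/7.
Back-substitute into (2): p₂ = (173 − 1×111/7) / 12 = 275/21.

p₁ = 111/7, p₂ = 275/21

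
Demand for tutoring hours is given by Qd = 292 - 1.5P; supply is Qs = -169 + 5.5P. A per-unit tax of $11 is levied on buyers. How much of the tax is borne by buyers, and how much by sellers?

Pre-tax equilibrium: P* = 461/7, Q* = 2705/14.
Tax on buyers shifts demand to Qd = 292 − 1.5(P + 11) = 275.5 - 1.5P.
275.5 - 1.5P = -169 + 5.5P gives seller price Ps = 63.5; buyers pay Pb = 63.5 + 11 = 74.5.
New quantity: Q = 292 − 1.5(74.5) = 180.25.
Buyer burden = 74.5 − 461/7 = 121/14; seller burden = 461/7 − 63.5 = 33/14.

Buyers bear 121/14, sellers bear 33/14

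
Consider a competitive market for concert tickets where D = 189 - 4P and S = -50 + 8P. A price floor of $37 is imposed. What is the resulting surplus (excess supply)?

Equilibrium price would be P* = 239/12, so the floor at 37 binds.
At P = 37: D = 41, S = 246.
Surplus = 246 − 41 = 205.

Surplus = 205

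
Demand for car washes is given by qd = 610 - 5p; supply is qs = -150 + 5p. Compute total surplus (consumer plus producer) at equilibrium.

Total surplus = 10580

Equilibrium: 610 - 5p = -150 + 5p gives p* = 76, q* = 230.
Demand choke price: p = 122; supply starts at p = 30.
CS = ½(122 − 76)(230) = 5290; PS = ½(76 − 30)(230) = 5290.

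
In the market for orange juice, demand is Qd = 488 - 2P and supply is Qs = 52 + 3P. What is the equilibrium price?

P* = 87.2

Set Qd = Qs: 488 - 2P = 52 + 3P.
436 = 5P, so P* = 87.2.
Q* = 488 − 2(87.2) = 313.6.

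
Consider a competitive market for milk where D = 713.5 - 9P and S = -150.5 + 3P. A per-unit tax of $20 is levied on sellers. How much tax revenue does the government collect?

Pre-tax equilibrium: P* = 72, Q* = 65.5.
Tax on sellers shifts supply to S = -150.5 + 3(P − 20) = -210.5 + 3P.
713.5 - 9P = -210.5 + 3P gives buyer price Pb = 77; sellers receive Ps = 77 − 20 = 57.
New quantity: Q = 713.5 − 9(77) = 20.5.
Revenue = 20 × 20.5 = 410.

Tax revenue = 410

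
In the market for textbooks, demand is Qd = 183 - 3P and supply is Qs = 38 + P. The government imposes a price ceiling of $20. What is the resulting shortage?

Shortage = 65

Equilibrium price would be P* = 36.25, so the ceiling at 20 binds.
At P = 20: Qd = 183 − 3(20) = 123, Qs = 38 + 1(20) = 58.
Shortage = 123 − 58 = 65.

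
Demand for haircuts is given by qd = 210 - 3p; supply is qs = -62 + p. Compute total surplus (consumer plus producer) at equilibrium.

Total surplus = 24

Equilibrium: 210 - 3p = -62 + p gives p* = 68, q* = 6.
Demand choke price: p = 70; supply starts at p = 62.
CS = ½(70 − 68)(6) = 6; PS = ½(68 − 62)(6) = 18.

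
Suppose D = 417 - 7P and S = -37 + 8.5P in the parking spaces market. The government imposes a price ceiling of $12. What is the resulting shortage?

Equilibrium price would be P* = 908/31, so the ceiling at 12 binds.
At P = 12: D = 417 − 7(12) = 333, S = -37 + 8.5(12) = 65.
Shortage = 333 − 65 = 268.

Shortage = 268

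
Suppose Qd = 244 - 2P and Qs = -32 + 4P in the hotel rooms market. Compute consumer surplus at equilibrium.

Consumer surplus = 5776

Equilibrium: 244 - 2P = -32 + 4P gives P* = 46, Q* = 152.
Demand choke price (Qd = 0): P = 122.
CS = ½(122 − 46)(152) = 5776.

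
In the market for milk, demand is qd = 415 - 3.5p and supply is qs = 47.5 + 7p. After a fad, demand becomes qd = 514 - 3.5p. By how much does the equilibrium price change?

Original equilibrium: p* = 35, q* = 292.5.
New equilibrium: 514 - 3.5p = 47.5 + 7p, so 466.5 = 10.5p and p' = 311/7; q' = 514 − 3.5(311/7) = 358.5.
Change in price: 311/7 − 35 = 66/7.

Δp = 66/7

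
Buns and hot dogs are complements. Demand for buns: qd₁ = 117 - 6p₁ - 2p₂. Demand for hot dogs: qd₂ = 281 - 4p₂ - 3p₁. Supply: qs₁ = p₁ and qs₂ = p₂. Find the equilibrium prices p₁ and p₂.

Market 1: 117 - 6p₁ - 2p₂ = p₁ → 7p₁ + 2p₂ = 117.
Market 2: 5p₂ + 3p₁ = 281.
Eliminating p₂: 5×(1) − 2×(2) gives 29p₁ = 23, so p₁ = 23/29.
Back-substitute into (2): p₂ = (281 − 3×23/29) / 5 = 1616/29.

p₁ = 23/29, p₂ = 1616/29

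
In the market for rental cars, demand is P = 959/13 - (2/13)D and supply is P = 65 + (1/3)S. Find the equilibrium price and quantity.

Set the two price expressions equal: 959/13 - (2/13)Q = 65 + (1/3)Q.
114/13 = (19/39)Q, so Q* = 18.
P* = 959/13 − (2/13)(18) = 71.

P* = 71, Q* = 18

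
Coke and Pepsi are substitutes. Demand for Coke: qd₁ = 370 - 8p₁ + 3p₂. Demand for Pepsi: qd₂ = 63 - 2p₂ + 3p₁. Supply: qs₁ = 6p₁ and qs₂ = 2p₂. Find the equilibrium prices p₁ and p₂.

Market 1: 370 - 8p₁ + 3p₂ = 6p₁ → 14p₁ - 3p₂ = 370.
Market 2: 4p₂ - 3p₁ = 63.
Eliminating p₂: 4×(1) + 3×(2) gives 47p₁ = 1669, so p₁ = 1669/47.
Back-substitute into (2): p₂ = (63 + 3×1669/47) / 4 = 1992/47.

p₁ = 1669/47, p₂ = 1992/47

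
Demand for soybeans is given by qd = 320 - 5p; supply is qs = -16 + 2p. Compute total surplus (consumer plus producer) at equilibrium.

Equilibrium: 320 - 5p = -16 + 2p gives p* = 48, q* = 80.
Demand choke price: p = 64; supply starts at p = 8.
CS = ½(64 − 48)(80) = 640; PS = ½(48 − 8)(80) = 1600.

Total surplus = 2240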